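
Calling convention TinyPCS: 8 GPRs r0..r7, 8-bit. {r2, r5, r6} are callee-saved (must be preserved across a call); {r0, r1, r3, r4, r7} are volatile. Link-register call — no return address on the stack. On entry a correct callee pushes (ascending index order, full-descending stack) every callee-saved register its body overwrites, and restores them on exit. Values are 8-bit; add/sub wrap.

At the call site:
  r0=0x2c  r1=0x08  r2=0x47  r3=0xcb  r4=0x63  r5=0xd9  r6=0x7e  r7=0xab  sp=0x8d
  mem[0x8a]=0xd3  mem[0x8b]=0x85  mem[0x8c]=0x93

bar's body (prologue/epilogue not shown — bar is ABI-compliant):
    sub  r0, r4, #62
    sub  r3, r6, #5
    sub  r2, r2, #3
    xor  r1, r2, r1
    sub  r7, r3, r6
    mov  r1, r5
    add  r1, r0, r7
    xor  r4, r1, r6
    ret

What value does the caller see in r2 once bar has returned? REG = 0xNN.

REG = 0x47

prologue: push r2 -> mem[0x8c]=0x47, sp=0x8c
body[0] sub  r0, r4, #62 -> r0=0x25
body[1] sub  r3, r6, #5 -> r3=0x79
body[2] sub  r2, r2, #3 -> r2=0x44
body[3] xor  r1, r2, r1 -> r1=0x4c
body[4] sub  r7, r3, r6 -> r7=0xfb
body[5] mov  r1, r5 -> r1=0xd9
body[6] add  r1, r0, r7 -> r1=0x20
body[7] xor  r4, r1, r6 -> r4=0x5e
epilogue: pop r2=0x47, sp=0x8d
r2 is callee-saved -> restored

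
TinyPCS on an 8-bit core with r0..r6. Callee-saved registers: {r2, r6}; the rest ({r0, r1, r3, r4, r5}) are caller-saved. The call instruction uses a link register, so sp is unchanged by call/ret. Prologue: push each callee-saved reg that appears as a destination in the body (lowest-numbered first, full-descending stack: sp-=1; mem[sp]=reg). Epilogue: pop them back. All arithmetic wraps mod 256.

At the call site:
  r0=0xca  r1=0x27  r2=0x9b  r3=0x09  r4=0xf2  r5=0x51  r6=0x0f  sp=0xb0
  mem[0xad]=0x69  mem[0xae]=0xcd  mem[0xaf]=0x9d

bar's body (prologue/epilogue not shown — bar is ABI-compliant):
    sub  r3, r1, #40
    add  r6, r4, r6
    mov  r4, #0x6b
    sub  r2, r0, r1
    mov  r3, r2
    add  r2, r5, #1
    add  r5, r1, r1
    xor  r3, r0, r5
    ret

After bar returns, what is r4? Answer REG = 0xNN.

REG = 0x6b

prologue: push r2 -> mem[0xaf]=0x9b, sp=0xaf
prologue: push r6 -> mem[0xae]=0x0f, sp=0xae
body[0] sub  r3, r1, #40 -> r3=0xff
body[1] add  r6, r4, r6 -> r6=0x01
body[2] mov  r4, #0x6b -> r4=0x6b
body[3] sub  r2, r0, r1 -> r2=0xa3
body[4] mov  r3, r2 -> r3=0xa3
body[5] add  r2, r5, #1 -> r2=0x52
body[6] add  r5, r1, r1 -> r5=0x4e
body[7] xor  r3, r0, r5 -> r3=0x84
epilogue: pop r6=0x0f, sp=0xaf
epilogue: pop r2=0x9b, sp=0xb0
r4 is caller-saved -> body value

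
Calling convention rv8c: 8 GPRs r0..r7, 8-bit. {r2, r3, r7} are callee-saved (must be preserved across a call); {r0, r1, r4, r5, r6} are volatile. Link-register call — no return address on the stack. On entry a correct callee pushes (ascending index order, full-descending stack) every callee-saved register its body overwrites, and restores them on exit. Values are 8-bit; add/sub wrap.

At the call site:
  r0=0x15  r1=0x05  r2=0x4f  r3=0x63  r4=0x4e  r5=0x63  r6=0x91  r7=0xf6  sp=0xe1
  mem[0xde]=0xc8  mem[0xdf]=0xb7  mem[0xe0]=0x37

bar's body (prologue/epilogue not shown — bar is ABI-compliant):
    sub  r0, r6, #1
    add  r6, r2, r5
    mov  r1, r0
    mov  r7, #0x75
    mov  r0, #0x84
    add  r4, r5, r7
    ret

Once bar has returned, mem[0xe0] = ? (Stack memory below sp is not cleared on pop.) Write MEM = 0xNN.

MEM = 0xf6

prologue: push r7 → mem[0xe0]=0xf6, sp=0xe0
body[0] sub  r0, r6, #1 → r0=0x90
body[1] add  r6, r2, r5 → r6=0xb2
body[2] mov  r1, r0 → r1=0x90
body[3] mov  r7, #0x75 → r7=0x75
body[4] mov  r0, #0x84 → r0=0x84
body[5] add  r4, r5, r7 → r4=0xd8
epilogue: pop r7=0xf6, sp=0xe1
prologue pushed ['r7'] at ['0xe0']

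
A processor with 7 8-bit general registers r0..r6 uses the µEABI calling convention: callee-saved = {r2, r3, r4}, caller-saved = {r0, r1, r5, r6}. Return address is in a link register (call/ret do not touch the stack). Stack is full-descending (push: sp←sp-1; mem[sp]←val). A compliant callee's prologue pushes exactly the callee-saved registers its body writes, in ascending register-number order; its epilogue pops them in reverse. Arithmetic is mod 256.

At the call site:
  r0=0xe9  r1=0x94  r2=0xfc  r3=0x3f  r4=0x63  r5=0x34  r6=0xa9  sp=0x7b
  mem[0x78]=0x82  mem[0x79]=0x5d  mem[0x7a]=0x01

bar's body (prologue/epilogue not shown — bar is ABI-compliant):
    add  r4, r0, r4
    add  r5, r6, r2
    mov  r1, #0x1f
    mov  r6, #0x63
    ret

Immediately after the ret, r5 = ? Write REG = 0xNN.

REG = 0xa5

prologue: push r4 → mem[0x7a]=0x63, sp=0x7a
body[0] add  r4, r0, r4 → r4=0x4c
body[1] add  r5, r6, r2 → r5=0xa5
body[2] mov  r1, #0x1f → r1=0x1f
body[3] mov  r6, #0x63 → r6=0x63
epilogue: pop r4=0x63, sp=0x7b
r5 is caller-saved → body value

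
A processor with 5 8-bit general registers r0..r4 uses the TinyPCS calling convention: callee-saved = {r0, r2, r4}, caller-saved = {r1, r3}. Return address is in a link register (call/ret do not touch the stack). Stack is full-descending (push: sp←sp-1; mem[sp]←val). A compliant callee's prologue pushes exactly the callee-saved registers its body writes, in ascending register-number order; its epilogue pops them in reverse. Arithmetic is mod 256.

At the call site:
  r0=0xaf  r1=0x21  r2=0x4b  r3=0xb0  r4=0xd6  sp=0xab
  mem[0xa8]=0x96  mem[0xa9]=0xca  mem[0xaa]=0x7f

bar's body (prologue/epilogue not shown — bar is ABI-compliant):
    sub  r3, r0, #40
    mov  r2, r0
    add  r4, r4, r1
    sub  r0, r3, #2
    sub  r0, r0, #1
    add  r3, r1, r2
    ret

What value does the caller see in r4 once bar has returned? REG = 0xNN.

prologue: push r0 → mem[0xaa]=0xaf, sp=0xaa
prologue: push r2 → mem[0xa9]=0x4b, sp=0xa9
prologue: push r4 → mem[0xa8]=0xd6, sp=0xa8
body[0] sub  r3, r0, #40 → r3=0x87
body[1] mov  r2, r0 → r2=0xaf
body[2] add  r4, r4, r1 → r4=0xf7
body[3] sub  r0, r3, #2 → r0=0x85
body[4] sub  r0, r0, #1 → r0=0x84
body[5] add  r3, r1, r2 → r3=0xd0
epilogue: pop r4=0xd6, sp=0xa9
epilogue: pop r2=0x4b, sp=0xaa
epilogue: pop r0=0xaf, sp=0xab
r4 is callee-saved → restored

REG = 0xd6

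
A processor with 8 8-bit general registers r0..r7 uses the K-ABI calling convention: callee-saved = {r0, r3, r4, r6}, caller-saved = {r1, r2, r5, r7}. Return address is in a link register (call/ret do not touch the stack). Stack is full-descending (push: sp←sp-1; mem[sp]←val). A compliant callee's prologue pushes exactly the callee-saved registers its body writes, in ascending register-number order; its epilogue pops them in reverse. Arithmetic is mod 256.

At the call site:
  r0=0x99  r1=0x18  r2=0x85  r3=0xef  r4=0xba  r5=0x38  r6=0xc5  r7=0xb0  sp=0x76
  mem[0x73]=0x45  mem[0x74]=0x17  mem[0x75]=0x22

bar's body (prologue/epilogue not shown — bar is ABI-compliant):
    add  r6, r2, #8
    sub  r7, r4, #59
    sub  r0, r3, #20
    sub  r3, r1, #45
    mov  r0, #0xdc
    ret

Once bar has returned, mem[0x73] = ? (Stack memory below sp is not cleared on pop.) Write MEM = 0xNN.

MEM = 0xc5

prologue: push r0 → mem[0x75]=0x99, sp=0x75
prologue: push r3 → mem[0x74]=0xef, sp=0x74
prologue: push r6 → mem[0x73]=0xc5, sp=0x73
body[0] add  r6, r2, #8 → r6=0x8d
body[1] sub  r7, r4, #59 → r7=0x7f
body[2] sub  r0, r3, #20 → r0=0xdb
body[3] sub  r3, r1, #45 → r3=0xeb
body[4] mov  r0, #0xdc → r0=0xdc
epilogue: pop r6=0xc5, sp=0x74
epilogue: pop r3=0xef, sp=0x75
epilogue: pop r0=0x99, sp=0x76
prologue pushed ['r0', 'r3', 'r6'] at ['0x75', '0x74', '0x73']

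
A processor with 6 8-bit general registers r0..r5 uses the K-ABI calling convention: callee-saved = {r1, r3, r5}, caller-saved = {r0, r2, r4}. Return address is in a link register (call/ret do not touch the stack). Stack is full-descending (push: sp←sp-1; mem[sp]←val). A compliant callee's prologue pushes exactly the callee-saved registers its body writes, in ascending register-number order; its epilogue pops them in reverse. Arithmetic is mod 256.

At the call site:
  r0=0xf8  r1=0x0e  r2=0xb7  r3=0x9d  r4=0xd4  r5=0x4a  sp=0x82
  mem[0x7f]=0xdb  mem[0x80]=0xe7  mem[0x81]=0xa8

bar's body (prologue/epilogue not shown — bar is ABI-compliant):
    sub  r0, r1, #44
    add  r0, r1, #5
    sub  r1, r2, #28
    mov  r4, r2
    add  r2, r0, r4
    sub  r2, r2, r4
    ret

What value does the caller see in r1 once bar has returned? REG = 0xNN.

REG = 0x0e

prologue: push r1 -> mem[0x81]=0x0e, sp=0x81
body[0] sub  r0, r1, #44 -> r0=0xe2
body[1] add  r0, r1, #5 -> r0=0x13
body[2] sub  r1, r2, #28 -> r1=0x9b
body[3] mov  r4, r2 -> r4=0xb7
body[4] add  r2, r0, r4 -> r2=0xca
body[5] sub  r2, r2, r4 -> r2=0x13
epilogue: pop r1=0x0e, sp=0x82
r1 is callee-saved -> restored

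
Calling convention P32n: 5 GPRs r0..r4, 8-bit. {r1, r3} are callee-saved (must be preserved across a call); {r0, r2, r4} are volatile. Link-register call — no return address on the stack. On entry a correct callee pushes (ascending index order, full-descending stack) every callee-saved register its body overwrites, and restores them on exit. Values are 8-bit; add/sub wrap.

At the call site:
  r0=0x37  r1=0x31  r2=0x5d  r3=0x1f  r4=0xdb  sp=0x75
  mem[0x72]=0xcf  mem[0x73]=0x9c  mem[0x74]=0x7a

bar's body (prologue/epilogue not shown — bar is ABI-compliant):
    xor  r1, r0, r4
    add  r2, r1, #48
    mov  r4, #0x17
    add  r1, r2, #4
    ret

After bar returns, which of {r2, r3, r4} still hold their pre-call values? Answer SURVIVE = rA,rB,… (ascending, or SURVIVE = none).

SURVIVE = r3

prologue: push r1 → mem[0x74]=0x31, sp=0x74
body[0] xor  r1, r0, r4 → r1=0xec
body[1] add  r2, r1, #48 → r2=0x1c
body[2] mov  r4, #0x17 → r4=0x17
body[3] add  r1, r2, #4 → r1=0x20
epilogue: pop r1=0x31, sp=0x75
r2: caller-saved, written=True
r3: callee-saved, written=False
r4: caller-saved, written=True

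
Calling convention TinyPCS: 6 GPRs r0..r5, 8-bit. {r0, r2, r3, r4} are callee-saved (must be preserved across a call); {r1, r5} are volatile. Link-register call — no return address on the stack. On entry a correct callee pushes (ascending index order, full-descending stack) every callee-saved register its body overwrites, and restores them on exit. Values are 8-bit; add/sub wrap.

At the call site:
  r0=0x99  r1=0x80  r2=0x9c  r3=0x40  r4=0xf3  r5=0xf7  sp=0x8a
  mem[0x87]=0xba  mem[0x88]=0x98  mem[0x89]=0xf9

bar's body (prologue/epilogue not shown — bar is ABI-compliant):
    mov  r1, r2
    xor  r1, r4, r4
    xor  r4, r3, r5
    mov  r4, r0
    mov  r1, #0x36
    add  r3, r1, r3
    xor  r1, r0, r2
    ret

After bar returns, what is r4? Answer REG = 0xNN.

REG = 0xf3

prologue: push r3 → mem[0x89]=0x40, sp=0x89
prologue: push r4 → mem[0x88]=0xf3, sp=0x88
body[0] mov  r1, r2 → r1=0x9c
body[1] xor  r1, r4, r4 → r1=0x00
body[2] xor  r4, r3, r5 → r4=0xb7
body[3] mov  r4, r0 → r4=0x99
body[4] mov  r1, #0x36 → r1=0x36
body[5] add  r3, r1, r3 → r3=0x76
body[6] xor  r1, r0, r2 → r1=0x05
epilogue: pop r4=0xf3, sp=0x89
epilogue: pop r3=0x40, sp=0x8a
r4 is callee-saved → restored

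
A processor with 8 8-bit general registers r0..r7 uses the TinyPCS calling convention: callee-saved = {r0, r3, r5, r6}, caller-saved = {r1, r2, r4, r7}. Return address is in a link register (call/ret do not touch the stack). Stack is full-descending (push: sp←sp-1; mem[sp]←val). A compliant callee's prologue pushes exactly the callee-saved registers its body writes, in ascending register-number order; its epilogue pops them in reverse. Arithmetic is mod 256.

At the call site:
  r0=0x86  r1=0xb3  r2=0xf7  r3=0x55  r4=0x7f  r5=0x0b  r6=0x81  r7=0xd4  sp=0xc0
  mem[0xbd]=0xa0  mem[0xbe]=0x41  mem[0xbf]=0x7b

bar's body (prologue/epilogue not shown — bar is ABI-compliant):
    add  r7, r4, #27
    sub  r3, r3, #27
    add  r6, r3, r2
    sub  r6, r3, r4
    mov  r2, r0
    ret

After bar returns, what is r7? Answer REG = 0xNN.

REG = 0x9a

prologue: push r3 -> mem[0xbf]=0x55, sp=0xbf
prologue: push r6 -> mem[0xbe]=0x81, sp=0xbe
body[0] add  r7, r4, #27 -> r7=0x9a
body[1] sub  r3, r3, #27 -> r3=0x3a
body[2] add  r6, r3, r2 -> r6=0x31
body[3] sub  r6, r3, r4 -> r6=0xbb
body[4] mov  r2, r0 -> r2=0x86
epilogue: pop r6=0x81, sp=0xbf
epilogue: pop r3=0x55, sp=0xc0
r7 is caller-saved -> body value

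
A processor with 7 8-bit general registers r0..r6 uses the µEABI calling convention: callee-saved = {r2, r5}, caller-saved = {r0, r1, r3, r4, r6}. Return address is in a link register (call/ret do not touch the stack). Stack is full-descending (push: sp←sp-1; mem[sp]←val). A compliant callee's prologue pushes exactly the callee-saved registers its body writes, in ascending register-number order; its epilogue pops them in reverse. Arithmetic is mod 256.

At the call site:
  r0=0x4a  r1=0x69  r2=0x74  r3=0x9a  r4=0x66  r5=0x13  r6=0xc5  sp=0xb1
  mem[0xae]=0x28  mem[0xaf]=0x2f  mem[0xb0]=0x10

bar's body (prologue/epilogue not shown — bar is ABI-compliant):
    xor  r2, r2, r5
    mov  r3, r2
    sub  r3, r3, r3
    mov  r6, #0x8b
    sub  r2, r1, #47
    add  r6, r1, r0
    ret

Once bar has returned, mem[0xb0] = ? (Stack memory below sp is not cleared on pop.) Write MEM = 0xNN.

prologue: push r2 → mem[0xb0]=0x74, sp=0xb0
body[0] xor  r2, r2, r5 → r2=0x67
body[1] mov  r3, r2 → r3=0x67
body[2] sub  r3, r3, r3 → r3=0x00
body[3] mov  r6, #0x8b → r6=0x8b
body[4] sub  r2, r1, #47 → r2=0x3a
body[5] add  r6, r1, r0 → r6=0xb3
epilogue: pop r2=0x74, sp=0xb1
prologue pushed ['r2'] at ['0xb0']

MEM = 0x74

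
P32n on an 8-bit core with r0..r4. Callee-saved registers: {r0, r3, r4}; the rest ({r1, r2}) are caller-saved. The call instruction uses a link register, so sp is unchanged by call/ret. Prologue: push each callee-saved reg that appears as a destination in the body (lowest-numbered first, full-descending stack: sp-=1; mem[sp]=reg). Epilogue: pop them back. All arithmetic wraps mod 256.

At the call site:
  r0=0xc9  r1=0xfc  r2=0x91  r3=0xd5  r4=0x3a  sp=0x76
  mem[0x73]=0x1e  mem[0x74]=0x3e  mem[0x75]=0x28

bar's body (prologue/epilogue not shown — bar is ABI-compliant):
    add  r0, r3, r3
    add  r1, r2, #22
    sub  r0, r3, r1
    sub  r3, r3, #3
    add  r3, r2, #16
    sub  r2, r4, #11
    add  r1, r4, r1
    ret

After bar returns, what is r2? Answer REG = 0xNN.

REG = 0x2f

prologue: push r0 → mem[0x75]=0xc9, sp=0x75
prologue: push r3 → mem[0x74]=0xd5, sp=0x74
body[0] add  r0, r3, r3 → r0=0xaa
body[1] add  r1, r2, #22 → r1=0xa7
body[2] sub  r0, r3, r1 → r0=0x2e
body[3] sub  r3, r3, #3 → r3=0xd2
body[4] add  r3, r2, #16 → r3=0xa1
body[5] sub  r2, r4, #11 → r2=0x2f
body[6] add  r1, r4, r1 → r1=0xe1
epilogue: pop r3=0xd5, sp=0x75
epilogue: pop r0=0xc9, sp=0x76
r2 is caller-saved → body value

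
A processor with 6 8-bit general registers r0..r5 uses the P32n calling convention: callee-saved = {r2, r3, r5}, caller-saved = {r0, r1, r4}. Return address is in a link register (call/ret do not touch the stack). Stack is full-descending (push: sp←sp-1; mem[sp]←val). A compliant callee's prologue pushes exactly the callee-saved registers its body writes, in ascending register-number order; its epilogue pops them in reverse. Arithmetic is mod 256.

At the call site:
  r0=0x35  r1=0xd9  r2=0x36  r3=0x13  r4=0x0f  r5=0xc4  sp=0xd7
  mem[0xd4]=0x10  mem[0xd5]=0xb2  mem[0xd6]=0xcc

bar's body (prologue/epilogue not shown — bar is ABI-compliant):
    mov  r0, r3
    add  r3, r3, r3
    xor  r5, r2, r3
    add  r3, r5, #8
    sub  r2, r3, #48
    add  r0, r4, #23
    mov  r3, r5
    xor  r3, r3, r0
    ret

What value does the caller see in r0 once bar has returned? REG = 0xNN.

REG = 0x26

prologue: push r2 → mem[0xd6]=0x36, sp=0xd6
prologue: push r3 → mem[0xd5]=0x13, sp=0xd5
prologue: push r5 → mem[0xd4]=0xc4, sp=0xd4
body[0] mov  r0, r3 → r0=0x13
body[1] add  r3, r3, r3 → r3=0x26
body[2] xor  r5, r2, r3 → r5=0x10
body[3] add  r3, r5, #8 → r3=0x18
body[4] sub  r2, r3, #48 → r2=0xe8
body[5] add  r0, r4, #23 → r0=0x26
body[6] mov  r3, r5 → r3=0x10
body[7] xor  r3, r3, r0 → r3=0x36
epilogue: pop r5=0xc4, sp=0xd5
epilogue: pop r3=0x13, sp=0xd6
epilogue: pop r2=0x36, sp=0xd7
r0 is caller-saved → body value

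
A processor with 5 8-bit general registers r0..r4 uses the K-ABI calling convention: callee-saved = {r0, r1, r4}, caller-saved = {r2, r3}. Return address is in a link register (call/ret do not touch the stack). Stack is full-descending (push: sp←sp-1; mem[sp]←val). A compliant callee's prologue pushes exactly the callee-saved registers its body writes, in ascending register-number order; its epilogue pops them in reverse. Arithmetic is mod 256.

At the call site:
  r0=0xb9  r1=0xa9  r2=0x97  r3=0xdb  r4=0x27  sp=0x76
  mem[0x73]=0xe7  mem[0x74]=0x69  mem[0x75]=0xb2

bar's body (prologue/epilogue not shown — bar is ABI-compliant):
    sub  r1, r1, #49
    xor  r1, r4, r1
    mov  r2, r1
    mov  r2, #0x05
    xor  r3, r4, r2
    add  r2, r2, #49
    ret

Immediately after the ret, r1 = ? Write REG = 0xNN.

prologue: push r1 -> mem[0x75]=0xa9, sp=0x75
body[0] sub  r1, r1, #49 -> r1=0x78
body[1] xor  r1, r4, r1 -> r1=0x5f
body[2] mov  r2, r1 -> r2=0x5f
body[3] mov  r2, #0x05 -> r2=0x05
body[4] xor  r3, r4, r2 -> r3=0x22
body[5] add  r2, r2, #49 -> r2=0x36
epilogue: pop r1=0xa9, sp=0x76
r1 is callee-saved -> restored

REG = 0xa9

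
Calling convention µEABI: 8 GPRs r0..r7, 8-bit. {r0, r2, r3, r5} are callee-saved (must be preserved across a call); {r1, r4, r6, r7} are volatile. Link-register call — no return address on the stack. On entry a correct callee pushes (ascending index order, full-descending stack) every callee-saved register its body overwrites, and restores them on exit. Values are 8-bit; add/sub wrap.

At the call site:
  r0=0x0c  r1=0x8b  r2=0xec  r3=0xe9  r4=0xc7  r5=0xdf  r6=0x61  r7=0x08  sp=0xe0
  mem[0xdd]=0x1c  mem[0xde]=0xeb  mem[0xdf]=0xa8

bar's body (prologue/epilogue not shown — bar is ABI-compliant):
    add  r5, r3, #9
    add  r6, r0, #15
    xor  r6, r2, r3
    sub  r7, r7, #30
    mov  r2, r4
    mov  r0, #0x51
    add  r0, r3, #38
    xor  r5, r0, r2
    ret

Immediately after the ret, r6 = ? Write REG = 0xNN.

REG = 0x05

prologue: push r0 -> mem[0xdf]=0x0c, sp=0xdf
prologue: push r2 -> mem[0xde]=0xec, sp=0xde
prologue: push r5 -> mem[0xdd]=0xdf, sp=0xdd
body[0] add  r5, r3, #9 -> r5=0xf2
body[1] add  r6, r0, #15 -> r6=0x1b
body[2] xor  r6, r2, r3 -> r6=0x05
body[3] sub  r7, r7, #30 -> r7=0xea
body[4] mov  r2, r4 -> r2=0xc7
body[5] mov  r0, #0x51 -> r0=0x51
body[6] add  r0, r3, #38 -> r0=0x0f
body[7] xor  r5, r0, r2 -> r5=0xc8
epilogue: pop r5=0xdf, sp=0xde
epilogue: pop r2=0xec, sp=0xdf
epilogue: pop r0=0x0c, sp=0xe0
r6 is caller-saved -> body value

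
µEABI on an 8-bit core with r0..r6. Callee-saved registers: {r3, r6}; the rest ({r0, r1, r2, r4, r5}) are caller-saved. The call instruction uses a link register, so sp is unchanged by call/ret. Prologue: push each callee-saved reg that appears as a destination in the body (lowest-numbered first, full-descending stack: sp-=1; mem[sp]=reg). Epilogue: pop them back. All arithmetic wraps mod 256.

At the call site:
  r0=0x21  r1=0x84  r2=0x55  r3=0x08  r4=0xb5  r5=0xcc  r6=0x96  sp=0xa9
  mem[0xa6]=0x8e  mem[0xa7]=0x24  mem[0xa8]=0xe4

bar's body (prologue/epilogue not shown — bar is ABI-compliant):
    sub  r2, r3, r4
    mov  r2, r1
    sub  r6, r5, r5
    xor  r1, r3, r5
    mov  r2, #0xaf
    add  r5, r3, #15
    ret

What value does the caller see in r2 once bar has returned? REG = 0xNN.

REG = 0xaf

prologue: push r6 → mem[0xa8]=0x96, sp=0xa8
body[0] sub  r2, r3, r4 → r2=0x53
body[1] mov  r2, r1 → r2=0x84
body[2] sub  r6, r5, r5 → r6=0x00
body[3] xor  r1, r3, r5 → r1=0xc4
body[4] mov  r2, #0xaf → r2=0xaf
body[5] add  r5, r3, #15 → r5=0x17
epilogue: pop r6=0x96, sp=0xa9
r2 is caller-saved → body value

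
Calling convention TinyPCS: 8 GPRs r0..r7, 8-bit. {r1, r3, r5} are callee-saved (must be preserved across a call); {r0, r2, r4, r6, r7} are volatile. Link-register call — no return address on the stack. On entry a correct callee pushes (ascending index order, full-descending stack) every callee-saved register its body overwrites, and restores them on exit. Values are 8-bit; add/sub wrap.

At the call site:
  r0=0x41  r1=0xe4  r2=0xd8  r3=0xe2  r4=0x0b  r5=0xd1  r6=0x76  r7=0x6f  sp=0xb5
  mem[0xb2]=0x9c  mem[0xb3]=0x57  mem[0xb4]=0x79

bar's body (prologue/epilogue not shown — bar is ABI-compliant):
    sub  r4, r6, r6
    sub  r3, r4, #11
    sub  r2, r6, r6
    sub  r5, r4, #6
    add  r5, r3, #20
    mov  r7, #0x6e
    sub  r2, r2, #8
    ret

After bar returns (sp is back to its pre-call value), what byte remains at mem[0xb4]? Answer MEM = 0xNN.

prologue: push r3 -> mem[0xb4]=0xe2, sp=0xb4
prologue: push r5 -> mem[0xb3]=0xd1, sp=0xb3
body[0] sub  r4, r6, r6 -> r4=0x00
body[1] sub  r3, r4, #11 -> r3=0xf5
body[2] sub  r2, r6, r6 -> r2=0x00
body[3] sub  r5, r4, #6 -> r5=0xfa
body[4] add  r5, r3, #20 -> r5=0x09
body[5] mov  r7, #0x6e -> r7=0x6e
body[6] sub  r2, r2, #8 -> r2=0xf8
epilogue: pop r5=0xd1, sp=0xb4
epilogue: pop r3=0xe2, sp=0xb5
prologue pushed ['r3', 'r5'] at ['0xb4', '0xb3']

MEM = 0xe2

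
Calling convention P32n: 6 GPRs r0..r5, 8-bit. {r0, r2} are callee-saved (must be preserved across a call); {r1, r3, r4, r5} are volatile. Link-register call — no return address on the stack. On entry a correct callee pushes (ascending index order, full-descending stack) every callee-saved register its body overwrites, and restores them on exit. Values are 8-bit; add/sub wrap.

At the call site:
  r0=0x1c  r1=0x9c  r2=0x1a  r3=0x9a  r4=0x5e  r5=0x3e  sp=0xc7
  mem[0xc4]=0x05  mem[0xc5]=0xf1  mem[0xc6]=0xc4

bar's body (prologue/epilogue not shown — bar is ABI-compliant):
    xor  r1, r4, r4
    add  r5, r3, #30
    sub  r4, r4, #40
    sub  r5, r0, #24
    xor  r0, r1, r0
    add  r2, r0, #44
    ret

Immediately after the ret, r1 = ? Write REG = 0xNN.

prologue: push r0 -> mem[0xc6]=0x1c, sp=0xc6
prologue: push r2 -> mem[0xc5]=0x1a, sp=0xc5
body[0] xor  r1, r4, r4 -> r1=0x00
body[1] add  r5, r3, #30 -> r5=0xb8
body[2] sub  r4, r4, #40 -> r4=0x36
body[3] sub  r5, r0, #24 -> r5=0x04
body[4] xor  r0, r1, r0 -> r0=0x1c
body[5] add  r2, r0, #44 -> r2=0x48
epilogue: pop r2=0x1a, sp=0xc6
epilogue: pop r0=0x1c, sp=0xc7
r1 is caller-saved -> body value

REG = 0x00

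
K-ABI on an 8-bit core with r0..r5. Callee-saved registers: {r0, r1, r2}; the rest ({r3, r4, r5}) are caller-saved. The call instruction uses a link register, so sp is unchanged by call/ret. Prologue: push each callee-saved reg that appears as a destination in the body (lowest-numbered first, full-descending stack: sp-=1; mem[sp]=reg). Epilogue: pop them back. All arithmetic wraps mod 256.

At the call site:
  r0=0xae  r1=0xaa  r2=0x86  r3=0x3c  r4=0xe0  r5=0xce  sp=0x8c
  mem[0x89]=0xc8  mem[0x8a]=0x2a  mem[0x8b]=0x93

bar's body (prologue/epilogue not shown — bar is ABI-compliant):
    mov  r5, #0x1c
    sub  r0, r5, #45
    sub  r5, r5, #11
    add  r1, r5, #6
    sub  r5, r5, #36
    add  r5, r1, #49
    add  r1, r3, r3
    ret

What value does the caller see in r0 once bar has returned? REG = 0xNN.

prologue: push r0 → mem[0x8b]=0xae, sp=0x8b
prologue: push r1 → mem[0x8a]=0xaa, sp=0x8a
body[0] mov  r5, #0x1c → r5=0x1c
body[1] sub  r0, r5, #45 → r0=0xef
body[2] sub  r5, r5, #11 → r5=0x11
body[3] add  r1, r5, #6 → r1=0x17
body[4] sub  r5, r5, #36 → r5=0xed
body[5] add  r5, r1, #49 → r5=0x48
body[6] add  r1, r3, r3 → r1=0x78
epilogue: pop r1=0xaa, sp=0x8b
epilogue: pop r0=0xae, sp=0x8c
r0 is callee-saved → restored

REG = 0xae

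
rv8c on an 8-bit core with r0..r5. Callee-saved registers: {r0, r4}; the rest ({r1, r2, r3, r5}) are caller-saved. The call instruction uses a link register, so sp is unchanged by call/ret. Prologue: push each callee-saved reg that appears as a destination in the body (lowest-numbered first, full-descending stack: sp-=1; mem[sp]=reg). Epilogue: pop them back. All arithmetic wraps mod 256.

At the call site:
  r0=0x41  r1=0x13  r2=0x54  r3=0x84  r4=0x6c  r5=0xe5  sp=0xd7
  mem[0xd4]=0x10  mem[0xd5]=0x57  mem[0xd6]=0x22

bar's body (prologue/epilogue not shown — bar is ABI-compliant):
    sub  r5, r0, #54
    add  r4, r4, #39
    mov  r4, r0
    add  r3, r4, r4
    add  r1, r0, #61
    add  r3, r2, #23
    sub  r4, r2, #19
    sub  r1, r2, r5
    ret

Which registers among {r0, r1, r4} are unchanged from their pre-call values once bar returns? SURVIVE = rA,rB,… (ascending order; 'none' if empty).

prologue: push r4 -> mem[0xd6]=0x6c, sp=0xd6
body[0] sub  r5, r0, #54 -> r5=0x0b
body[1] add  r4, r4, #39 -> r4=0x93
body[2] mov  r4, r0 -> r4=0x41
body[3] add  r3, r4, r4 -> r3=0x82
body[4] add  r1, r0, #61 -> r1=0x7e
body[5] add  r3, r2, #23 -> r3=0x6b
body[6] sub  r4, r2, #19 -> r4=0x41
body[7] sub  r1, r2, r5 -> r1=0x49
epilogue: pop r4=0x6c, sp=0xd7
r0: callee-saved, written=False
r1: caller-saved, written=True
r4: callee-saved, written=True

SURVIVE = r0,r4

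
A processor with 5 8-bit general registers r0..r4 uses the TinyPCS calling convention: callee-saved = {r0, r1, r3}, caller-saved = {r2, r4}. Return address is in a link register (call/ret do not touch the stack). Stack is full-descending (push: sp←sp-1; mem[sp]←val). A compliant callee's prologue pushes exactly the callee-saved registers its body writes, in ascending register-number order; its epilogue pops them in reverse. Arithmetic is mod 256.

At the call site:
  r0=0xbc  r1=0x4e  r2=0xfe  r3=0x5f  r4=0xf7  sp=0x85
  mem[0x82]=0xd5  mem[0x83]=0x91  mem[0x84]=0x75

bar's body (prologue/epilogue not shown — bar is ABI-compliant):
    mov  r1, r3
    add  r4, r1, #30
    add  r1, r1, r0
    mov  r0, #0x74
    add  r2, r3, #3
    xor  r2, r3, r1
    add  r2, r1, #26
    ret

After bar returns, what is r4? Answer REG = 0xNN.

prologue: push r0 -> mem[0x84]=0xbc, sp=0x84
prologue: push r1 -> mem[0x83]=0x4e, sp=0x83
body[0] mov  r1, r3 -> r1=0x5f
body[1] add  r4, r1, #30 -> r4=0x7d
body[2] add  r1, r1, r0 -> r1=0x1b
body[3] mov  r0, #0x74 -> r0=0x74
body[4] add  r2, r3, #3 -> r2=0x62
body[5] xor  r2, r3, r1 -> r2=0x44
body[6] add  r2, r1, #26 -> r2=0x35
epilogue: pop r1=0x4e, sp=0x84
epilogue: pop r0=0xbc, sp=0x85
r4 is caller-saved -> body value

REG = 0x7d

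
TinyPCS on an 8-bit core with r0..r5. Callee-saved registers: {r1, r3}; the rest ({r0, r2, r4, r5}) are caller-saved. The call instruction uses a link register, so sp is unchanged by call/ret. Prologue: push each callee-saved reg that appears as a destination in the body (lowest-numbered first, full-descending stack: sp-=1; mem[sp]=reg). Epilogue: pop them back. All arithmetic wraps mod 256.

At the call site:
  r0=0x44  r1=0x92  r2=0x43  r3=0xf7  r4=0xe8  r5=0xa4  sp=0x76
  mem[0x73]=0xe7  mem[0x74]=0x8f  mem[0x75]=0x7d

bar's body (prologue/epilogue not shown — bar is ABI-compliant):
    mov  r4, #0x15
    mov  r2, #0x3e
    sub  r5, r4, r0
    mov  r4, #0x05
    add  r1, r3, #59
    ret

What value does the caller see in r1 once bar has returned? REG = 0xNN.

REG = 0x92

prologue: push r1 -> mem[0x75]=0x92, sp=0x75
body[0] mov  r4, #0x15 -> r4=0x15
body[1] mov  r2, #0x3e -> r2=0x3e
body[2] sub  r5, r4, r0 -> r5=0xd1
body[3] mov  r4, #0x05 -> r4=0x05
body[4] add  r1, r3, #59 -> r1=0x32
epilogue: pop r1=0x92, sp=0x76
r1 is callee-saved -> restored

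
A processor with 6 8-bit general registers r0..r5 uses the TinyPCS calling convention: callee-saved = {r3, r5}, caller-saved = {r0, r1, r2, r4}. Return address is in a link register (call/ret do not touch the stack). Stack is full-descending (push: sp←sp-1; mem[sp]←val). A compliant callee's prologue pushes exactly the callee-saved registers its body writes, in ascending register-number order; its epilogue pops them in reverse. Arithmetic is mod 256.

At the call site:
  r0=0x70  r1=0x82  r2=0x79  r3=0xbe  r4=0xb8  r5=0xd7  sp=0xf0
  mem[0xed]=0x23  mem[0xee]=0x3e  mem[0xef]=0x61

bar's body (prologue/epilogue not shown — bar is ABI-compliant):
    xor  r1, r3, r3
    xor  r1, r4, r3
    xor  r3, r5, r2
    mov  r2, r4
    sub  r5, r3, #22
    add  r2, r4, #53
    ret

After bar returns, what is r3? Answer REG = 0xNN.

prologue: push r3 → mem[0xef]=0xbe, sp=0xef
prologue: push r5 → mem[0xee]=0xd7, sp=0xee
body[0] xor  r1, r3, r3 → r1=0x00
body[1] xor  r1, r4, r3 → r1=0x06
body[2] xor  r3, r5, r2 → r3=0xae
body[3] mov  r2, r4 → r2=0xb8
body[4] sub  r5, r3, #22 → r5=0x98
body[5] add  r2, r4, #53 → r2=0xed
epilogue: pop r5=0xd7, sp=0xef
epilogue: pop r3=0xbe, sp=0xf0
r3 is callee-saved → restored

REG = 0xbe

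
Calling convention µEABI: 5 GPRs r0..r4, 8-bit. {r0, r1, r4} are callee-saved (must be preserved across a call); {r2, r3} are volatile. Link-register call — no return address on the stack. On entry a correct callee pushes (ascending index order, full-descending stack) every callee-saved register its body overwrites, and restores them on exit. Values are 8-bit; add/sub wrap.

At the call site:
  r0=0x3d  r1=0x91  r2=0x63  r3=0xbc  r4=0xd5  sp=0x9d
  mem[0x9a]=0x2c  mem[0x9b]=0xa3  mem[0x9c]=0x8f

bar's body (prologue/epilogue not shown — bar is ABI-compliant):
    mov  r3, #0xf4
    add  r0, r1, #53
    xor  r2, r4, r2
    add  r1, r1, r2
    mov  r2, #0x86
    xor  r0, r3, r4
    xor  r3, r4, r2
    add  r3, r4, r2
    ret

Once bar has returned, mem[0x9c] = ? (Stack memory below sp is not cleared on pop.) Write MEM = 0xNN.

prologue: push r0 -> mem[0x9c]=0x3d, sp=0x9c
prologue: push r1 -> mem[0x9b]=0x91, sp=0x9b
body[0] mov  r3, #0xf4 -> r3=0xf4
body[1] add  r0, r1, #53 -> r0=0xc6
body[2] xor  r2, r4, r2 -> r2=0xb6
body[3] add  r1, r1, r2 -> r1=0x47
body[4] mov  r2, #0x86 -> r2=0x86
body[5] xor  r0, r3, r4 -> r0=0x21
body[6] xor  r3, r4, r2 -> r3=0x53
body[7] add  r3, r4, r2 -> r3=0x5b
epilogue: pop r1=0x91, sp=0x9c
epilogue: pop r0=0x3d, sp=0x9d
prologue pushed ['r0', 'r1'] at ['0x9c', '0x9b']

MEM = 0x3d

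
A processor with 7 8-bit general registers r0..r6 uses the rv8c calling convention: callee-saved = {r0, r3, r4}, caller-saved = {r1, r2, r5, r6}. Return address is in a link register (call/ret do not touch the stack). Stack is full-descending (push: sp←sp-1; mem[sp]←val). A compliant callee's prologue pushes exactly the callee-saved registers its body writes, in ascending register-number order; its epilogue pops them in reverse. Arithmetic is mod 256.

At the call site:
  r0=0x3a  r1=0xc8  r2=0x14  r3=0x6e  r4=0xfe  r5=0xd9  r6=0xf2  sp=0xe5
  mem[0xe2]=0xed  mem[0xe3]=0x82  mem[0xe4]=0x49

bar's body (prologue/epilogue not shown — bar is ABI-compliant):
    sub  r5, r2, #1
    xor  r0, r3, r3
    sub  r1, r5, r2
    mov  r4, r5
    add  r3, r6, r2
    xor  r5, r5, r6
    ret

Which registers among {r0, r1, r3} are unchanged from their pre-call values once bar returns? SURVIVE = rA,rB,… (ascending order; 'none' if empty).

SURVIVE = r0,r3

prologue: push r0 → mem[0xe4]=0x3a, sp=0xe4
prologue: push r3 → mem[0xe3]=0x6e, sp=0xe3
prologue: push r4 → mem[0xe2]=0xfe, sp=0xe2
body[0] sub  r5, r2, #1 → r5=0x13
body[1] xor  r0, r3, r3 → r0=0x00
body[2] sub  r1, r5, r2 → r1=0xff
body[3] mov  r4, r5 → r4=0x13
body[4] add  r3, r6, r2 → r3=0x06
body[5] xor  r5, r5, r6 → r5=0xe1
epilogue: pop r4=0xfe, sp=0xe3
epilogue: pop r3=0x6e, sp=0xe4
epilogue: pop r0=0x3a, sp=0xe5
r0: callee-saved, written=True
r1: caller-saved, written=True
r3: callee-saved, written=True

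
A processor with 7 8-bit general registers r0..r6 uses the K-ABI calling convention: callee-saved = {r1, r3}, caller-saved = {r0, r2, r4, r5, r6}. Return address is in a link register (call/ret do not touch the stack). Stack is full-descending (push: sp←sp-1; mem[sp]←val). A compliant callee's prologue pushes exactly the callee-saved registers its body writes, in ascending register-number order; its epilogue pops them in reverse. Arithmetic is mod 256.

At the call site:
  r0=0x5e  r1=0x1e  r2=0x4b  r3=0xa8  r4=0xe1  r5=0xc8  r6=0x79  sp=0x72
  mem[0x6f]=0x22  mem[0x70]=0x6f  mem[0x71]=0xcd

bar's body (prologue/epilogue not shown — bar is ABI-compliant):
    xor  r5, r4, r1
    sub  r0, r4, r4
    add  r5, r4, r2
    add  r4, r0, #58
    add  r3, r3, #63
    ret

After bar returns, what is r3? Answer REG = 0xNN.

REG = 0xa8

prologue: push r3 -> mem[0x71]=0xa8, sp=0x71
body[0] xor  r5, r4, r1 -> r5=0xff
body[1] sub  r0, r4, r4 -> r0=0x00
body[2] add  r5, r4, r2 -> r5=0x2c
body[3] add  r4, r0, #58 -> r4=0x3a
body[4] add  r3, r3, #63 -> r3=0xe7
epilogue: pop r3=0xa8, sp=0x72
r3 is callee-saved -> restored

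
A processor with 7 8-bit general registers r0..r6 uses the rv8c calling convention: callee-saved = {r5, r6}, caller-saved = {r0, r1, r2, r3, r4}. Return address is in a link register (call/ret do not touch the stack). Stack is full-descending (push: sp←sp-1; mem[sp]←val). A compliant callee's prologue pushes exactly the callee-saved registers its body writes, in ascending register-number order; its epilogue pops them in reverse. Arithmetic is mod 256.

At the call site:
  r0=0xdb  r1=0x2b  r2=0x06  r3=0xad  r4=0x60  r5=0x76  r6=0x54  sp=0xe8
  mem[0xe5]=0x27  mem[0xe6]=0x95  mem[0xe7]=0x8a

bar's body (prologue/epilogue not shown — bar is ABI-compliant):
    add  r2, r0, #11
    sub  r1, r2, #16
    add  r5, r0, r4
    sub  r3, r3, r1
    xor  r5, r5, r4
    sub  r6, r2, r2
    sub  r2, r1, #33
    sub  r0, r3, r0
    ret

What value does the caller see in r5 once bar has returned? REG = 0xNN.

prologue: push r5 -> mem[0xe7]=0x76, sp=0xe7
prologue: push r6 -> mem[0xe6]=0x54, sp=0xe6
body[0] add  r2, r0, #11 -> r2=0xe6
body[1] sub  r1, r2, #16 -> r1=0xd6
body[2] add  r5, r0, r4 -> r5=0x3b
body[3] sub  r3, r3, r1 -> r3=0xd7
body[4] xor  r5, r5, r4 -> r5=0x5b
body[5] sub  r6, r2, r2 -> r6=0x00
body[6] sub  r2, r1, #33 -> r2=0xb5
body[7] sub  r0, r3, r0 -> r0=0xfc
epilogue: pop r6=0x54, sp=0xe7
epilogue: pop r5=0x76, sp=0xe8
r5 is callee-saved -> restored

REG = 0x76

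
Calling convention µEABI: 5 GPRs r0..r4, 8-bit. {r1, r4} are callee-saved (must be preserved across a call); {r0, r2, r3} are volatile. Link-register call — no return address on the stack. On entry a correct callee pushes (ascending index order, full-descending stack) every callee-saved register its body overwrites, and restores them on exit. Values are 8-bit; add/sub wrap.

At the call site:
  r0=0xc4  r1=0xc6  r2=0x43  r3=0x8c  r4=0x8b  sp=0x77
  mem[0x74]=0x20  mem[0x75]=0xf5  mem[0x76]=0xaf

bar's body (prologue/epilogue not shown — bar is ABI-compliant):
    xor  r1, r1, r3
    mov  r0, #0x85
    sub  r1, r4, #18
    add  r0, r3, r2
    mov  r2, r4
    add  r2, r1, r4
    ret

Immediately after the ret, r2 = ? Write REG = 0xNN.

REG = 0x04

prologue: push r1 → mem[0x76]=0xc6, sp=0x76
body[0] xor  r1, r1, r3 → r1=0x4a
body[1] mov  r0, #0x85 → r0=0x85
body[2] sub  r1, r4, #18 → r1=0x79
body[3] add  r0, r3, r2 → r0=0xcf
body[4] mov  r2, r4 → r2=0x8b
body[5] add  r2, r1, r4 → r2=0x04
epilogue: pop r1=0xc6, sp=0x77
r2 is caller-saved → body value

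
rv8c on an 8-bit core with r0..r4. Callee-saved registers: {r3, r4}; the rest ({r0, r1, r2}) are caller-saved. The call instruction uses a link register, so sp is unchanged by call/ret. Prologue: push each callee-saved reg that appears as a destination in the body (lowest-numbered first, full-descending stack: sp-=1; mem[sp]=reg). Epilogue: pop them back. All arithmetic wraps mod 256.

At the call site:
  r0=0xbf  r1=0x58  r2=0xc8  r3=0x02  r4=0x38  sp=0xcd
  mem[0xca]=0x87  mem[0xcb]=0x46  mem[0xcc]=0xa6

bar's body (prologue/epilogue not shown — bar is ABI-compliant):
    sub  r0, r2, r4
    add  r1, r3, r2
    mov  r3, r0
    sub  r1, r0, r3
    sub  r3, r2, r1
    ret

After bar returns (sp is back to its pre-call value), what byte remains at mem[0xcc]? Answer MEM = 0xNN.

prologue: push r3 → mem[0xcc]=0x02, sp=0xcc
body[0] sub  r0, r2, r4 → r0=0x90
body[1] add  r1, r3, r2 → r1=0xca
body[2] mov  r3, r0 → r3=0x90
body[3] sub  r1, r0, r3 → r1=0x00
body[4] sub  r3, r2, r1 → r3=0xc8
epilogue: pop r3=0x02, sp=0xcd
prologue pushed ['r3'] at ['0xcc']

MEM = 0x02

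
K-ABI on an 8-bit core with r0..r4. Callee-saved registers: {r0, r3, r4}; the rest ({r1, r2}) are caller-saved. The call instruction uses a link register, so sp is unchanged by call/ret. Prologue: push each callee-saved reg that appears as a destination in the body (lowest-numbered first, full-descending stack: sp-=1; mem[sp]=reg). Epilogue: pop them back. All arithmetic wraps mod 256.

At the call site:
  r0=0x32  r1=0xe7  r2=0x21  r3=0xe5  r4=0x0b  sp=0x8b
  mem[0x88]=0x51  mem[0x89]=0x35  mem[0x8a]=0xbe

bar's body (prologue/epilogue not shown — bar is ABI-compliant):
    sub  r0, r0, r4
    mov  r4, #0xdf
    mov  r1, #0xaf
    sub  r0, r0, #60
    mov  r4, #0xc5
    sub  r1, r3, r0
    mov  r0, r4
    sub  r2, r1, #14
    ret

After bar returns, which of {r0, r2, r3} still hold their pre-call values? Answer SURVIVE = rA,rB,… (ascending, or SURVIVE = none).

SURVIVE = r0,r3

prologue: push r0 -> mem[0x8a]=0x32, sp=0x8a
prologue: push r4 -> mem[0x89]=0x0b, sp=0x89
body[0] sub  r0, r0, r4 -> r0=0x27
body[1] mov  r4, #0xdf -> r4=0xdf
body[2] mov  r1, #0xaf -> r1=0xaf
body[3] sub  r0, r0, #60 -> r0=0xeb
body[4] mov  r4, #0xc5 -> r4=0xc5
body[5] sub  r1, r3, r0 -> r1=0xfa
body[6] mov  r0, r4 -> r0=0xc5
body[7] sub  r2, r1, #14 -> r2=0xec
epilogue: pop r4=0x0b, sp=0x8a
epilogue: pop r0=0x32, sp=0x8b
r0: callee-saved, written=True
r2: caller-saved, written=True
r3: callee-saved, written=False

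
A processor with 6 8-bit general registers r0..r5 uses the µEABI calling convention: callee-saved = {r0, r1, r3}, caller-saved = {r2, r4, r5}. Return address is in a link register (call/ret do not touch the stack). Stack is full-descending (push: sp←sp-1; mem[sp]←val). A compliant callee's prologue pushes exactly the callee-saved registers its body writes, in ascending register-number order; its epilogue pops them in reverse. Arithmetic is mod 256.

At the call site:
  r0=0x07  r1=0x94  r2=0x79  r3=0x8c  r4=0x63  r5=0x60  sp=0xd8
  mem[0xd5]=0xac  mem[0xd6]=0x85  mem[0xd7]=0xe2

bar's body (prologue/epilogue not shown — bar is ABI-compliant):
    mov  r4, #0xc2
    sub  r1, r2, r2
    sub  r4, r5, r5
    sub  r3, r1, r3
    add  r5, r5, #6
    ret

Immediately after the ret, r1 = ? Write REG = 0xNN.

REG = 0x94

prologue: push r1 -> mem[0xd7]=0x94, sp=0xd7
prologue: push r3 -> mem[0xd6]=0x8c, sp=0xd6
body[0] mov  r4, #0xc2 -> r4=0xc2
body[1] sub  r1, r2, r2 -> r1=0x00
body[2] sub  r4, r5, r5 -> r4=0x00
body[3] sub  r3, r1, r3 -> r3=0x74
body[4] add  r5, r5, #6 -> r5=0x66
epilogue: pop r3=0x8c, sp=0xd7
epilogue: pop r1=0x94, sp=0xd8
r1 is callee-saved -> restored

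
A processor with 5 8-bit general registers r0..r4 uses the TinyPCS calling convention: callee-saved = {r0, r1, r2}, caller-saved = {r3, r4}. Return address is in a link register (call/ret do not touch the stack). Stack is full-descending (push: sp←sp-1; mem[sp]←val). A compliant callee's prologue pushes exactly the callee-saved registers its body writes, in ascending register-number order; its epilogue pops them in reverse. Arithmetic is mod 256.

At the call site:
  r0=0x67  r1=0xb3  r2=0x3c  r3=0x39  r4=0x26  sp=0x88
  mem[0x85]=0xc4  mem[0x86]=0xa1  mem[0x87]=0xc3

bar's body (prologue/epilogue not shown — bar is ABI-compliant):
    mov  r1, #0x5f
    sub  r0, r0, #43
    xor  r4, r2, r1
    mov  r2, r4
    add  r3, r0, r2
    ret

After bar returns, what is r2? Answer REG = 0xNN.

prologue: push r0 → mem[0x87]=0x67, sp=0x87
prologue: push r1 → mem[0x86]=0xb3, sp=0x86
prologue: push r2 → mem[0x85]=0x3c, sp=0x85
body[0] mov  r1, #0x5f → r1=0x5f
body[1] sub  r0, r0, #43 → r0=0x3c
body[2] xor  r4, r2, r1 → r4=0x63
body[3] mov  r2, r4 → r2=0x63
body[4] add  r3, r0, r2 → r3=0x9f
epilogue: pop r2=0x3c, sp=0x86
epilogue: pop r1=0xb3, sp=0x87
epilogue: pop r0=0x67, sp=0x88
r2 is callee-saved → restored

REG = 0x3c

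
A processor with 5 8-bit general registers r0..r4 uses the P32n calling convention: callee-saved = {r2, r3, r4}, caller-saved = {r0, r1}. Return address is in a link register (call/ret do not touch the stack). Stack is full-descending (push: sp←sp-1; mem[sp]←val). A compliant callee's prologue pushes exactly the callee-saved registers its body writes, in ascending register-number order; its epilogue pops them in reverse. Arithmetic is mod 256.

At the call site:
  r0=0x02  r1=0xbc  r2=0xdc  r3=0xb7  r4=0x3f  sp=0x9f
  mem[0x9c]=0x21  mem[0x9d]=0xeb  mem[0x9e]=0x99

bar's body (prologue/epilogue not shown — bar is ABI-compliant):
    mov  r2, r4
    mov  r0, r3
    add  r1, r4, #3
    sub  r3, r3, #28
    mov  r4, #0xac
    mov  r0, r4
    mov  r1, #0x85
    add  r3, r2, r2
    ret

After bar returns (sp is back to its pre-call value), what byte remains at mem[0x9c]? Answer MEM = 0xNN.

MEM = 0x3f

prologue: push r2 → mem[0x9e]=0xdc, sp=0x9e
prologue: push r3 → mem[0x9d]=0xb7, sp=0x9d
prologue: push r4 → mem[0x9c]=0x3f, sp=0x9c
body[0] mov  r2, r4 → r2=0x3f
body[1] mov  r0, r3 → r0=0xb7
body[2] add  r1, r4, #3 → r1=0x42
body[3] sub  r3, r3, #28 → r3=0x9b
body[4] mov  r4, #0xac → r4=0xac
body[5] mov  r0, r4 → r0=0xac
body[6] mov  r1, #0x85 → r1=0x85
body[7] add  r3, r2, r2 → r3=0x7e
epilogue: pop r4=0x3f, sp=0x9d
epilogue: pop r3=0xb7, sp=0x9e
epilogue: pop r2=0xdc, sp=0x9f
prologue pushed ['r2', 'r3', 'r4'] at ['0x9e', '0x9d', '0x9c']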